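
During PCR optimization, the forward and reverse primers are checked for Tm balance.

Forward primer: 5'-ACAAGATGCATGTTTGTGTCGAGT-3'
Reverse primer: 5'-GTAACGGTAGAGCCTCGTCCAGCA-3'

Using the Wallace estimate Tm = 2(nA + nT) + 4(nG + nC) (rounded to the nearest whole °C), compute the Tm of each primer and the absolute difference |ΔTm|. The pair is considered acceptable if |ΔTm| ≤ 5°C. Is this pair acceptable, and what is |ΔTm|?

Forward: A=6 T=8 G=7 C=3 → Tm = 2·14 + 4·10 = 68°C.
Reverse: A=6 T=4 G=7 C=7 → Tm = 2·10 + 4·14 = 76°C.
|ΔTm| = |68 − 76| = 8°C, > 5°C.

|ΔTm| = 8°C; the pair is not acceptable.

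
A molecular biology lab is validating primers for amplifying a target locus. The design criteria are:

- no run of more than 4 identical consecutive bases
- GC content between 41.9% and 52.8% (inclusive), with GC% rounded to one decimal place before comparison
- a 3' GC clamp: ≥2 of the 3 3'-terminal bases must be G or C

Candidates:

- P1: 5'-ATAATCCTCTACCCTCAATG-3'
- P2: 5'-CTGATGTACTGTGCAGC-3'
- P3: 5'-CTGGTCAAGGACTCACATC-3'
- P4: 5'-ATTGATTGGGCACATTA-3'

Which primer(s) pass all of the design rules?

P1 (20 nt, A=6 T=6 G=1 C=7): longest run = 3 ✓; GC 8/20 = 40.0%, outside 41.9–52.8% ✗; 3' end ATG has 1 G/C, need ≥2 ✗ — fails.
P2 (17 nt, A=3 T=5 G=5 C=4): longest run = 1 ✓; GC 9/17 = 52.9%, outside 41.9–52.8% ✗; 3' end AGC has 2 G/C ✓ — fails.
P3 (19 nt, A=5 T=4 G=4 C=6): longest run = 2 ✓; GC 10/19 = 52.6% ✓; 3' end ATC has 1 G/C, need ≥2 ✗ — fails.
P4 (17 nt, A=5 T=6 G=4 C=2): longest run = 3 ✓; GC 6/17 = 35.3%, outside 41.9–52.8% ✗; 3' end TTA has 0 G/C, need ≥2 ✗ — fails.

None of the candidates satisfy all criteria.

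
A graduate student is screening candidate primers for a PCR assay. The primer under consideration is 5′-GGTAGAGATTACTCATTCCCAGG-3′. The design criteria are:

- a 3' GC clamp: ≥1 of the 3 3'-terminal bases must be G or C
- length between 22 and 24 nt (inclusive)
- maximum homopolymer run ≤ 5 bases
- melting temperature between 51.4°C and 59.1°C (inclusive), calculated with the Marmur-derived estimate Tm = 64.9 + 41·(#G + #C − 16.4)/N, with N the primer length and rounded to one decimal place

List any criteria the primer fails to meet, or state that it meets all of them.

Meets all criteria.

Base counts: A=6, T=6, G=6, C=5 (length 23).
GC clamp: 3' end AGG has 2 G/C ✓
length: length 23 ✓
homopolymer run: longest run = 3 ✓
Tm: Tm = 64.9 + 41·(11 − 16.4)/23 = 55.3°C ✓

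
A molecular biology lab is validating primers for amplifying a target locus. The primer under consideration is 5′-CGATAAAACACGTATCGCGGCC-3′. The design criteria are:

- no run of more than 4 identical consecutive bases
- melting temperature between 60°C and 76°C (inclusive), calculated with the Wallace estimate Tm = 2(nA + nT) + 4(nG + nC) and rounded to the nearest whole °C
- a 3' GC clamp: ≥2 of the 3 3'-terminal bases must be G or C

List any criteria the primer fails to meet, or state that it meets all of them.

Meets all criteria.

Base counts: A=7, T=3, G=5, C=7 (length 22).
homopolymer run: longest run = 4 ✓
Tm: Tm = 2·10 + 4·12 = 68°C ✓
GC clamp: 3' end GCC has 3 G/C ✓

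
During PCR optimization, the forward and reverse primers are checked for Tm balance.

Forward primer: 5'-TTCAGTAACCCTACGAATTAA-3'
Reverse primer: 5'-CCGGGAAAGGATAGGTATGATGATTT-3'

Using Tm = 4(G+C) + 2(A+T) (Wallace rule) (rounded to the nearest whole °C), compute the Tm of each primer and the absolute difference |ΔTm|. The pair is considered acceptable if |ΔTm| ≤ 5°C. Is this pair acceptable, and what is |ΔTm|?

Forward: A=8 T=6 G=2 C=5 → Tm = 2·14 + 4·7 = 56°C.
Reverse: A=8 T=7 G=9 C=2 → Tm = 2·15 + 4·11 = 74°C.
|ΔTm| = |56 − 74| = 18°C, > 5°C.

|ΔTm| = 18°C; the pair is not acceptable.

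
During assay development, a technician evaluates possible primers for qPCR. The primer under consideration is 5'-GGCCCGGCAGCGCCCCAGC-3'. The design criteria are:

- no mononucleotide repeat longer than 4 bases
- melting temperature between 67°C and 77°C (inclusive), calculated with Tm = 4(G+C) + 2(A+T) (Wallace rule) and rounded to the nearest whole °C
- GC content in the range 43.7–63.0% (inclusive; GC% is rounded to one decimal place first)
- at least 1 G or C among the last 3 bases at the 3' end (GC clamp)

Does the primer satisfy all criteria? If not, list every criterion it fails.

Base counts: A=2, T=0, G=7, C=10 (length 19).
homopolymer run: longest run = 4 ✓
Tm: Tm = 2·2 + 4·17 = 72°C ✓
GC content: GC 17/19 = 89.5%, outside 43.7–63.0% ✗
GC clamp: 3' end AGC has 2 G/C ✓

Fails: GC content.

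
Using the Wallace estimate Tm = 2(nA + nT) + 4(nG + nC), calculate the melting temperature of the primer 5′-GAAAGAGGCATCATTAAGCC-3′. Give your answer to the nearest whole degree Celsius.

Base counts: A=8, T=3, G=5, C=4 (length 20).
Tm = 2·(8+3) + 4·(5+4) = 2·11 + 4·9 = 22 + 36 = 58°C.

58°C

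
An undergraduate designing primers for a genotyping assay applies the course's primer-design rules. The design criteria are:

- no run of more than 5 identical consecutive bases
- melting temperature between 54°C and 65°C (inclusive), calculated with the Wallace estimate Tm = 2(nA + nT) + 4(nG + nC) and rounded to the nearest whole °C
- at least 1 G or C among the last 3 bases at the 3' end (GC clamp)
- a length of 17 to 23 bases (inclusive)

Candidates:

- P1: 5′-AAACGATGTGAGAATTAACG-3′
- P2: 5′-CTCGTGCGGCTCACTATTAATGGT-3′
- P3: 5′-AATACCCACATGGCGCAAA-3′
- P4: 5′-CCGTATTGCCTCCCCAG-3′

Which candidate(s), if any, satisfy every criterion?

P1 (20 nt, A=9 T=4 G=5 C=2): longest run = 3 ✓; Tm = 2·13 + 4·7 = 54°C ✓; 3' end ACG has 2 G/C ✓; length 20 ✓ — passes.
P2 (24 nt, A=4 T=8 G=6 C=6): longest run = 2 ✓; Tm = 2·12 + 4·12 = 72°C, outside 54–65°C ✗; 3' end GGT has 2 G/C ✓; length 24, outside 17–23 ✗ — fails.
P3 (19 nt, A=8 T=2 G=3 C=6): longest run = 3 ✓; Tm = 2·10 + 4·9 = 56°C ✓; 3' end AAA has 0 G/C, need ≥1 ✗; length 19 ✓ — fails.
P4 (17 nt, A=2 T=4 G=3 C=8): longest run = 4 ✓; Tm = 2·6 + 4·11 = 56°C ✓; 3' end CAG has 2 G/C ✓; length 17 ✓ — passes.

P1 and P4.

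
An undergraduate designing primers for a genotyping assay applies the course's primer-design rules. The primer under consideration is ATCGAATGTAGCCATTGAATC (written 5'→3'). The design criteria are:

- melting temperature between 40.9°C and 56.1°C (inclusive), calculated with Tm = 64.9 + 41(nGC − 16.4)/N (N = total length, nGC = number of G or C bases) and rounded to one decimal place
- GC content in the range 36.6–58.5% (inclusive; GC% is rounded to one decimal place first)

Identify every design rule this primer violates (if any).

Meets all criteria.

Base counts: A=7, T=6, G=4, C=4 (length 21).
Tm: Tm = 64.9 + 41·(8 − 16.4)/21 = 48.5°C ✓
GC content: GC 8/21 = 38.1% ✓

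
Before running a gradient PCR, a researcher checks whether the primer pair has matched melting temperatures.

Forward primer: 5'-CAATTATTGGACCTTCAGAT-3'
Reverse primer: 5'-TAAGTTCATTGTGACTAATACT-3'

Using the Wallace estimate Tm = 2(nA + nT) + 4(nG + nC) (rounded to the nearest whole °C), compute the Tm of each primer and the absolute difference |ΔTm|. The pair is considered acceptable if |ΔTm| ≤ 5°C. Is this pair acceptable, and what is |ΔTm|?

|ΔTm| = 2°C; the pair is acceptable.

Forward: A=6 T=7 G=3 C=4 → Tm = 2·13 + 4·7 = 54°C.
Reverse: A=7 T=9 G=3 C=3 → Tm = 2·16 + 4·6 = 56°C.
|ΔTm| = |54 − 56| = 2°C, ≤ 5°C.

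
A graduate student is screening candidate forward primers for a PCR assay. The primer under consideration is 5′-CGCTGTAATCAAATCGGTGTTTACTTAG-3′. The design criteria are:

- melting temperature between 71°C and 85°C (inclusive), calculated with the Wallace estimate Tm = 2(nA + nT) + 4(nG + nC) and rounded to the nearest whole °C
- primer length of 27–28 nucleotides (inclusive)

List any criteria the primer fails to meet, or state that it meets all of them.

Meets all criteria.

Base counts: A=7, T=10, G=6, C=5 (length 28).
Tm: Tm = 2·17 + 4·11 = 78°C ✓
length: length 28 ✓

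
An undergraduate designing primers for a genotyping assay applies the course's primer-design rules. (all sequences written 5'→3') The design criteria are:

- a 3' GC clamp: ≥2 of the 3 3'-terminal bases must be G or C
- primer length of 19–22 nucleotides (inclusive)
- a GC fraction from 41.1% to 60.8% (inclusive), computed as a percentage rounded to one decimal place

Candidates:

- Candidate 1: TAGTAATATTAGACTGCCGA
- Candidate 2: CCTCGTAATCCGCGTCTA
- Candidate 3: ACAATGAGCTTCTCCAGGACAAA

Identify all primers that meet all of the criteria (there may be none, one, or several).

None of the candidates satisfy all criteria.

Candidate 1 (20 nt, A=7 T=6 G=4 C=3): 3' end CGA has 2 G/C ✓; length 20 ✓; GC 7/20 = 35.0%, outside 41.1–60.8% ✗ — fails.
Candidate 2 (18 nt, A=3 T=5 G=3 C=7): 3' end CTA has 1 G/C, need ≥2 ✗; length 18, outside 19–22 ✗; GC 10/18 = 55.6% ✓ — fails.
Candidate 3 (23 nt, A=9 T=4 G=4 C=6): 3' end AAA has 0 G/C, need ≥2 ✗; length 23, outside 19–22 ✗; GC 10/23 = 43.5% ✓ — fails.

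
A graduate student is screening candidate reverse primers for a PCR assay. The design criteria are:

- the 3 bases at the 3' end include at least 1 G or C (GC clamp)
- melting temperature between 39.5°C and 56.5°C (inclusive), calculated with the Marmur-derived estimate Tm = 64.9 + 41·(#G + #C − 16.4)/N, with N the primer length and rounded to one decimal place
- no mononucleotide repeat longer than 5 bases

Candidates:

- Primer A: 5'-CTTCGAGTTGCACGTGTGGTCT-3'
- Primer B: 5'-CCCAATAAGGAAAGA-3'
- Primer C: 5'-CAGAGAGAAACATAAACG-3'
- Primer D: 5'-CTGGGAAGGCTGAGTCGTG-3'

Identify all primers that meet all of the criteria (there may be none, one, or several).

Primer C and Primer D.

Primer A (22 nt, A=2 T=8 G=7 C=5): 3' end TCT has 1 G/C ✓; Tm = 64.9 + 41·(12 − 16.4)/22 = 56.7°C, outside 39.5–56.5°C ✗; longest run = 2 ✓ — fails.
Primer B (15 nt, A=8 T=1 G=3 C=3): 3' end AGA has 1 G/C ✓; Tm = 64.9 + 41·(6 − 16.4)/15 = 36.5°C, outside 39.5–56.5°C ✗; longest run = 3 ✓ — fails.
Primer C (18 nt, A=10 T=1 G=4 C=3): 3' end ACG has 2 G/C ✓; Tm = 64.9 + 41·(7 − 16.4)/18 = 43.5°C ✓; longest run = 3 ✓ — passes.
Primer D (19 nt, A=3 T=4 G=9 C=3): 3' end GTG has 2 G/C ✓; Tm = 64.9 + 41·(12 − 16.4)/19 = 55.4°C ✓; longest run = 3 ✓ — passes.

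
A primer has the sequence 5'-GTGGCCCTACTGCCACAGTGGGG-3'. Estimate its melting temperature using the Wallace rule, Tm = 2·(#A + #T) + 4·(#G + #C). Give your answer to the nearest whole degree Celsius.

78°C

Base counts: A=3, T=4, G=9, C=7 (length 23).
Tm = 2·(3+4) + 4·(9+7) = 2·7 + 4·16 = 14 + 64 = 78°C.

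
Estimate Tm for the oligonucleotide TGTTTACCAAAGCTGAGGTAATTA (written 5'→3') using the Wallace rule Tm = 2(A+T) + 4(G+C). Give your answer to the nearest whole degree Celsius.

Base counts: A=8, T=8, G=5, C=3 (length 24).
Tm = 2·(8+8) + 4·(5+3) = 2·16 + 4·8 = 32 + 32 = 64°C.

64°C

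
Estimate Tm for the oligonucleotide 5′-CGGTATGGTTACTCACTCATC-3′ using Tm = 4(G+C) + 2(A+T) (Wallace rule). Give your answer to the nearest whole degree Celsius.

Base counts: A=4, T=7, G=4, C=6 (length 21).
Tm = 2·(4+7) + 4·(4+6) = 2·11 + 4·10 = 22 + 40 = 62°C.

62°C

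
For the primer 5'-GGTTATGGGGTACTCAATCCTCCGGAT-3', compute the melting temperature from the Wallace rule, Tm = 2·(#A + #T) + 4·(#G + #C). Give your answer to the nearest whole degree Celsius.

82°C

Base counts: A=5, T=8, G=8, C=6 (length 27).
Tm = 2·(5+8) + 4·(8+6) = 2·13 + 4·14 = 26 + 56 = 82°C.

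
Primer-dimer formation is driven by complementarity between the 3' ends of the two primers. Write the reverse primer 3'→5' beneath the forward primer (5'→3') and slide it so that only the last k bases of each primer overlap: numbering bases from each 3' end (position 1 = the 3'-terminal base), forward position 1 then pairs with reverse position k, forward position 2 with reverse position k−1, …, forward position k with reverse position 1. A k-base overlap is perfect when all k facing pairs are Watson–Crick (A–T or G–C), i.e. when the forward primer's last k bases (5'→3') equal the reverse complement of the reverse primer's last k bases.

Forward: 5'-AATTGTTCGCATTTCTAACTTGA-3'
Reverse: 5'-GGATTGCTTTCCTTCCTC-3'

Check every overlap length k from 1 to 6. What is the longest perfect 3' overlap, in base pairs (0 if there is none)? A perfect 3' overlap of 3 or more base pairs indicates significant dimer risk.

Last 6 bases (5'→3') — forward …ACTTGA, reverse …TTCCTC.
Reverse complement of the reverse primer's last 6 bases: GAGGAA; its first k bases are the reverse complement of the reverse primer's last k bases, so a perfect k-base overlap needs the forward primer's last k bases to equal them.
Comparing (forward last k vs required): k=1: A vs G ✗; k=2: GA vs GA ✓; k=3: TGA vs GAG ✗; k=4: TTGA vs GAGG ✗; k=5: CTTGA vs GAGGA ✗; k=6: ACTTGA vs GAGGAA ✗.
Only k = 2 is perfect, so the longest perfect 3' overlap is 2.

Longest perfect overlap: 2 complementary base pairs; below the dimer-risk threshold (threshold 3).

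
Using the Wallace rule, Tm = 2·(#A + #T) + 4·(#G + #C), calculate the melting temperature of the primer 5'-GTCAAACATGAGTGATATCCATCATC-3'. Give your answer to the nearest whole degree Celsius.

72°C

Base counts: A=9, T=7, G=4, C=6 (length 26).
Tm = 2·(9+7) + 4·(4+6) = 2·16 + 4·10 = 32 + 40 = 72°C.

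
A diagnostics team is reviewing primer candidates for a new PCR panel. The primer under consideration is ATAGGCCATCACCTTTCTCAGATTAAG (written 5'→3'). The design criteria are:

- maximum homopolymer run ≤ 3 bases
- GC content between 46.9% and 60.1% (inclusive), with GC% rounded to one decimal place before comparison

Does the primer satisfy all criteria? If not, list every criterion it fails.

Base counts: A=8, T=8, G=4, C=7 (length 27).
homopolymer run: longest run = 3 ✓
GC content: GC 11/27 = 40.7%, outside 46.9–60.1% ✗

Fails: GC content.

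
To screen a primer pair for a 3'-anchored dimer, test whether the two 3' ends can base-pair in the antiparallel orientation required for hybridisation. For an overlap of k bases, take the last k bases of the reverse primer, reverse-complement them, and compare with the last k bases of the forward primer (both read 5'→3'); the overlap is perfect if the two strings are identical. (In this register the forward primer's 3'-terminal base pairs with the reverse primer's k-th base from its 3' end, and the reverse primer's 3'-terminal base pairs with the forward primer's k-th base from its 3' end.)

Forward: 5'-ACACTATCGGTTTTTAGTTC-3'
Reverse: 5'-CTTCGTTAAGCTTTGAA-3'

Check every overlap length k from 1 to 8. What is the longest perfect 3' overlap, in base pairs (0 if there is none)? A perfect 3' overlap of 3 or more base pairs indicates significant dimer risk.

Last 8 bases (5'→3') — forward …TTTAGTTC, reverse …GCTTTGAA.
Reverse complement of the reverse primer's last 8 bases: TTCAAAGC; its first k bases are the reverse complement of the reverse primer's last k bases, so a perfect k-base overlap needs the forward primer's last k bases to equal them.
Comparing (forward last k vs required): k=1: C vs T ✗; k=2: TC vs TT ✗; k=3: TTC vs TTC ✓; k=4: GTTC vs TTCA ✗; k=5: AGTTC vs TTCAA ✗; k=6: TAGTTC vs TTCAAA ✗; k=7: TTAGTTC vs TTCAAAG ✗; k=8: TTTAGTTC vs TTCAAAGC ✗.
Only k = 3 is perfect, so the longest perfect 3' overlap is 3.

Longest perfect overlap: 3 complementary base pairs; significant dimer risk (threshold 3).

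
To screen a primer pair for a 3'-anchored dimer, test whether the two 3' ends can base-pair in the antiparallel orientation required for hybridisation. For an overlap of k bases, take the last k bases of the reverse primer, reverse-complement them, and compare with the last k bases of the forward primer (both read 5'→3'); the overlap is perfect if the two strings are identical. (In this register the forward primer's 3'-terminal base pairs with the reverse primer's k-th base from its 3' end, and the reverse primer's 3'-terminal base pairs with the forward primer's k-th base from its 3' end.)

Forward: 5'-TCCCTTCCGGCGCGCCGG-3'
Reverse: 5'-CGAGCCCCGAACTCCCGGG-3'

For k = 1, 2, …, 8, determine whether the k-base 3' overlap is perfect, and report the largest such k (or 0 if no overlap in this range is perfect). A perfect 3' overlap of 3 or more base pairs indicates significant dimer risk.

Last 8 bases (5'→3') — forward …CGCGCCGG, reverse …CTCCCGGG.
Reverse complement of the reverse primer's last 8 bases: CCCGGGAG; its first k bases are the reverse complement of the reverse primer's last k bases, so a perfect k-base overlap needs the forward primer's last k bases to equal them.
Comparing (forward last k vs required): k=1: G vs C ✗; k=2: GG vs CC ✗; k=3: CGG vs CCC ✗; k=4: CCGG vs CCCG ✗; k=5: GCCGG vs CCCGG ✗; k=6: CGCCGG vs CCCGGG ✗; k=7: GCGCCGG vs CCCGGGA ✗; k=8: CGCGCCGG vs CCCGGGAG ✗.
No overlap length from 1 to 8 is perfect, so the longest perfect 3' overlap is 0.

Longest perfect overlap: 0 complementary base pairs; below the dimer-risk threshold (threshold 3).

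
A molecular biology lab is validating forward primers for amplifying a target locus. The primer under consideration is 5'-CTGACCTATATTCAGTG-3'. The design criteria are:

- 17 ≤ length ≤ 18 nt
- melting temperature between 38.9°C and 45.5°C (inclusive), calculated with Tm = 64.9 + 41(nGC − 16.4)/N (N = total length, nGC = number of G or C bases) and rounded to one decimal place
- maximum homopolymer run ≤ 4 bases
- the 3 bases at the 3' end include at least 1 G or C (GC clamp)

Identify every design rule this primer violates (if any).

Base counts: A=4, T=6, G=3, C=4 (length 17).
length: length 17 ✓
Tm: Tm = 64.9 + 41·(7 − 16.4)/17 = 42.2°C ✓
homopolymer run: longest run = 2 ✓
GC clamp: 3' end GTG has 2 G/C ✓

Meets all criteria.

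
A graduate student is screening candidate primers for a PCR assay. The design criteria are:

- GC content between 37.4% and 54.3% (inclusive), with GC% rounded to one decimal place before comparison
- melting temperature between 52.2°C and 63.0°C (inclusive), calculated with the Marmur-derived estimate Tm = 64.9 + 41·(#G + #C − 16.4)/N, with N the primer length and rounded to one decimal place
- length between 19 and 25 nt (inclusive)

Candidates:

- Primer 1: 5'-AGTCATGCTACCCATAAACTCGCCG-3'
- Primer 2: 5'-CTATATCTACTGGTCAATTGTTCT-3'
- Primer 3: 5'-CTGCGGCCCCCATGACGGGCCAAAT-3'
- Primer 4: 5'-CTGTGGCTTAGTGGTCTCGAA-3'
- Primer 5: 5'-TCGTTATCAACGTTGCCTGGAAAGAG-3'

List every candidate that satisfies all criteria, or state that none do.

Primer 1 (25 nt, A=7 T=5 G=4 C=9): GC 13/25 = 52.0% ✓; Tm = 64.9 + 41·(13 − 16.4)/25 = 59.3°C ✓; length 25 ✓ — passes.
Primer 2 (24 nt, A=5 T=11 G=3 C=5): GC 8/24 = 33.3%, outside 37.4–54.3% ✗; Tm = 64.9 + 41·(8 − 16.4)/24 = 50.6°C, outside 52.2–63.0°C ✗; length 24 ✓ — fails.
Primer 3 (25 nt, A=5 T=3 G=7 C=10): GC 17/25 = 68.0%, outside 37.4–54.3% ✗; Tm = 64.9 + 41·(17 − 16.4)/25 = 65.9°C, outside 52.2–63.0°C ✗; length 25 ✓ — fails.
Primer 4 (21 nt, A=3 T=7 G=7 C=4): GC 11/21 = 52.4% ✓; Tm = 64.9 + 41·(11 − 16.4)/21 = 54.4°C ✓; length 21 ✓ — passes.
Primer 5 (26 nt, A=7 T=7 G=7 C=5): GC 12/26 = 46.2% ✓; Tm = 64.9 + 41·(12 − 16.4)/26 = 58.0°C ✓; length 26, outside 19–25 ✗ — fails.

Primer 1 and Primer 4.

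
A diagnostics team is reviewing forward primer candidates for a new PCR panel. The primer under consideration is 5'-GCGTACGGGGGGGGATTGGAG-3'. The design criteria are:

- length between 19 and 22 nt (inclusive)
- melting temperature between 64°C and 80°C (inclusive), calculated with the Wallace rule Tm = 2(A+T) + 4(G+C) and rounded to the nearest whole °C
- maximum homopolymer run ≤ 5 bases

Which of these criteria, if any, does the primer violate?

Base counts: A=3, T=3, G=13, C=2 (length 21).
length: length 21 ✓
Tm: Tm = 2·6 + 4·15 = 72°C ✓
homopolymer run: longest run = 8, exceeds 5 ✗

Fails: homopolymer run.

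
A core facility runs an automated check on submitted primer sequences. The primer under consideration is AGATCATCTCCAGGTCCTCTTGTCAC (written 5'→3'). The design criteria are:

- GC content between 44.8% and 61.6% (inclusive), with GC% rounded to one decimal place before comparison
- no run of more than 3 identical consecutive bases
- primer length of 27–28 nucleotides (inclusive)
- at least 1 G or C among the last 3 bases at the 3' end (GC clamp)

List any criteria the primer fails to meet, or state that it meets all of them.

Fails: length.

Base counts: A=5, T=8, G=4, C=9 (length 26).
GC content: GC 13/26 = 50.0% ✓
homopolymer run: longest run = 2 ✓
length: length 26, outside 27–28 ✗
GC clamp: 3' end CAC has 2 G/C ✓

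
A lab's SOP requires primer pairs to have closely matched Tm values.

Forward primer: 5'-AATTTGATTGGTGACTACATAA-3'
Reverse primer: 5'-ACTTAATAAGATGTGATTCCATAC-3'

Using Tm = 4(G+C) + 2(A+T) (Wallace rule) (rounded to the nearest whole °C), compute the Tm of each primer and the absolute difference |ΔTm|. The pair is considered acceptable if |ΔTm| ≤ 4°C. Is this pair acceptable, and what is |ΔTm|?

Forward: A=8 T=8 G=4 C=2 → Tm = 2·16 + 4·6 = 56°C.
Reverse: A=9 T=8 G=3 C=4 → Tm = 2·17 + 4·7 = 62°C.
|ΔTm| = |56 − 62| = 6°C, > 4°C.

|ΔTm| = 6°C; the pair is not acceptable.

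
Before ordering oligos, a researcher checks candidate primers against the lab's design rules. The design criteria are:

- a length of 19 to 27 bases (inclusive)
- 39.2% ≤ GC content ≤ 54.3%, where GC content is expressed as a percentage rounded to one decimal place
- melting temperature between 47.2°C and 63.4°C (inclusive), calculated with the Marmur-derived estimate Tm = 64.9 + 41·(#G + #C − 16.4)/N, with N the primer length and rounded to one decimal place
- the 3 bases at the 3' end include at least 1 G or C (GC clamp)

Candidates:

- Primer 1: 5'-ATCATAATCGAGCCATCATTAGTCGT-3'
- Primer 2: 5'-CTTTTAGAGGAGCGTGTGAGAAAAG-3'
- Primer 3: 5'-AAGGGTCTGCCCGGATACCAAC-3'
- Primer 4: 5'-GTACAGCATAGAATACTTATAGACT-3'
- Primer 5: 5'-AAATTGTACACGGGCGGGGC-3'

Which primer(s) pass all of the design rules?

Primer 1 (26 nt, A=8 T=8 G=4 C=6): length 26 ✓; GC 10/26 = 38.5%, outside 39.2–54.3% ✗; Tm = 64.9 + 41·(10 − 16.4)/26 = 54.8°C ✓; 3' end CGT has 2 G/C ✓ — fails.
Primer 2 (25 nt, A=8 T=6 G=9 C=2): length 25 ✓; GC 11/25 = 44.0% ✓; Tm = 64.9 + 41·(11 − 16.4)/25 = 56.0°C ✓; 3' end AAG has 1 G/C ✓ — passes.
Primer 3 (22 nt, A=6 T=3 G=6 C=7): length 22 ✓; GC 13/22 = 59.1%, outside 39.2–54.3% ✗; Tm = 64.9 + 41·(13 − 16.4)/22 = 58.6°C ✓; 3' end AAC has 1 G/C ✓ — fails.
Primer 4 (25 nt, A=10 T=7 G=4 C=4): length 25 ✓; GC 8/25 = 32.0%, outside 39.2–54.3% ✗; Tm = 64.9 + 41·(8 − 16.4)/25 = 51.1°C ✓; 3' end ACT has 1 G/C ✓ — fails.
Primer 5 (20 nt, A=5 T=3 G=8 C=4): length 20 ✓; GC 12/20 = 60.0%, outside 39.2–54.3% ✗; Tm = 64.9 + 41·(12 − 16.4)/20 = 55.9°C ✓; 3' end GGC has 3 G/C ✓ — fails.

Primer 2 only.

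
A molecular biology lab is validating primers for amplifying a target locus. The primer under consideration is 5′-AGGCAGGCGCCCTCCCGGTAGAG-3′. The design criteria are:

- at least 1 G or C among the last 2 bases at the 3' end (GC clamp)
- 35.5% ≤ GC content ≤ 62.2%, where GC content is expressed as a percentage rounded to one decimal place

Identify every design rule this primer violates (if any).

Fails: GC content.

Base counts: A=4, T=2, G=9, C=8 (length 23).
GC clamp: 3' end AG has 1 G/C ✓
GC content: GC 17/23 = 73.9%, outside 35.5–62.2% ✗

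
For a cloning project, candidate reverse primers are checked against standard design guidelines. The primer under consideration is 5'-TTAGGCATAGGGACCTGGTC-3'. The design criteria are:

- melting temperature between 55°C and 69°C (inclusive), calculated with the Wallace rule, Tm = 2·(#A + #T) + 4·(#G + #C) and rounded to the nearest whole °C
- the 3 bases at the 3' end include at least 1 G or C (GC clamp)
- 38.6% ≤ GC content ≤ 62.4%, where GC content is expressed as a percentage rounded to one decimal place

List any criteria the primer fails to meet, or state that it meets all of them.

Meets all criteria.

Base counts: A=4, T=5, G=7, C=4 (length 20).
Tm: Tm = 2·9 + 4·11 = 62°C ✓
GC clamp: 3' end GTC has 2 G/C ✓
GC content: GC 11/20 = 55.0% ✓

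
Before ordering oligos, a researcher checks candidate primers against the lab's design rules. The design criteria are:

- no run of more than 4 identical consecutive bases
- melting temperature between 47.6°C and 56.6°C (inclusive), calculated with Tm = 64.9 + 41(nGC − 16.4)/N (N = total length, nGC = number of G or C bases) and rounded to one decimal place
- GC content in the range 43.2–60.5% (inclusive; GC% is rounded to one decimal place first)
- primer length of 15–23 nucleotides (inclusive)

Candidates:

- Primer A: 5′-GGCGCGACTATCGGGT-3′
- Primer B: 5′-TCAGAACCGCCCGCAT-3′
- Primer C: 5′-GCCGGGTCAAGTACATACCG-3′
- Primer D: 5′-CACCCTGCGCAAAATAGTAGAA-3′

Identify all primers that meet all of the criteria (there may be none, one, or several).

Primer A (16 nt, A=2 T=3 G=7 C=4): longest run = 3 ✓; Tm = 64.9 + 41·(11 − 16.4)/16 = 51.1°C ✓; GC 11/16 = 68.8%, outside 43.2–60.5% ✗; length 16 ✓ — fails.
Primer B (16 nt, A=4 T=2 G=3 C=7): longest run = 3 ✓; Tm = 64.9 + 41·(10 − 16.4)/16 = 48.5°C ✓; GC 10/16 = 62.5%, outside 43.2–60.5% ✗; length 16 ✓ — fails.
Primer C (20 nt, A=5 T=3 G=6 C=6): longest run = 3 ✓; Tm = 64.9 + 41·(12 − 16.4)/20 = 55.9°C ✓; GC 12/20 = 60.0% ✓; length 20 ✓ — passes.
Primer D (22 nt, A=9 T=3 G=4 C=6): longest run = 4 ✓; Tm = 64.9 + 41·(10 − 16.4)/22 = 53.0°C ✓; GC 10/22 = 45.5% ✓; length 22 ✓ — passes.

Primer C and Primer D.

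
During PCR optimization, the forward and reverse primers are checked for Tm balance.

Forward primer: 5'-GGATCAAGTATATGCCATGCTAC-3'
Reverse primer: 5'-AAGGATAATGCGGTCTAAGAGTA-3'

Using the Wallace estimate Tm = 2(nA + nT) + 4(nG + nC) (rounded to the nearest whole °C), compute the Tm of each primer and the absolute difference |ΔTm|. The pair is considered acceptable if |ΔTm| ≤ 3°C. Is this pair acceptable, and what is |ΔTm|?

|ΔTm| = 2°C; the pair is acceptable.

Forward: A=7 T=6 G=5 C=5 → Tm = 2·13 + 4·10 = 66°C.
Reverse: A=9 T=5 G=7 C=2 → Tm = 2·14 + 4·9 = 64°C.
|ΔTm| = |66 − 64| = 2°C, ≤ 3°C.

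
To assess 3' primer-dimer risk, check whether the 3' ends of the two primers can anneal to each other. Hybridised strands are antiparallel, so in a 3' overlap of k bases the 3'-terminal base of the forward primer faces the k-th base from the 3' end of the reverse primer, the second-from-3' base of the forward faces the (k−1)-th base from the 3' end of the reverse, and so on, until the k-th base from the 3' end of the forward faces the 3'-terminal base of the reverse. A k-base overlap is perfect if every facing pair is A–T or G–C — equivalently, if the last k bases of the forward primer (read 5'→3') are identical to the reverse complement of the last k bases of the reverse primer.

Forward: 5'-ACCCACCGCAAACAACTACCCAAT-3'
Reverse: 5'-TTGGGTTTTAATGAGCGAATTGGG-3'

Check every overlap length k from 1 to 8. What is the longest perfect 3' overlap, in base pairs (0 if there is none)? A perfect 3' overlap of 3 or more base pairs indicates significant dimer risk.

Longest perfect overlap: 6 complementary base pairs; significant dimer risk (threshold 3).

Last 8 bases (5'→3') — forward …TACCCAAT, reverse …GAATTGGG.
Reverse complement of the reverse primer's last 8 bases: CCCAATTC; its first k bases are the reverse complement of the reverse primer's last k bases, so a perfect k-base overlap needs the forward primer's last k bases to equal them.
Comparing (forward last k vs required): k=1: T vs C ✗; k=2: AT vs CC ✗; k=3: AAT vs CCC ✗; k=4: CAAT vs CCCA ✗; k=5: CCAAT vs CCCAA ✗; k=6: CCCAAT vs CCCAAT ✓; k=7: ACCCAAT vs CCCAATT ✗; k=8: TACCCAAT vs CCCAATTC ✗.
Only k = 6 is perfect, so the longest perfect 3' overlap is 6.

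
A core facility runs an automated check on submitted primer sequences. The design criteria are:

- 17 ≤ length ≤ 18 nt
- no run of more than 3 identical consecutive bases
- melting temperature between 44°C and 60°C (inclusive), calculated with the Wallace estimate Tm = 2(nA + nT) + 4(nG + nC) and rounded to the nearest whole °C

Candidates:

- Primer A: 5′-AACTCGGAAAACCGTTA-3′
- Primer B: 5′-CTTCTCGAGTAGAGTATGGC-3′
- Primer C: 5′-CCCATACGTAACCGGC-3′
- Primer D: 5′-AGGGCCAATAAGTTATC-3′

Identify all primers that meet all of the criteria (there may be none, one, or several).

Primer A (17 nt, A=7 T=3 G=3 C=4): length 17 ✓; longest run = 4, exceeds 3 ✗; Tm = 2·10 + 4·7 = 48°C ✓ — fails.
Primer B (20 nt, A=4 T=6 G=6 C=4): length 20, outside 17–18 ✗; longest run = 2 ✓; Tm = 2·10 + 4·10 = 60°C ✓ — fails.
Primer C (16 nt, A=4 T=2 G=3 C=7): length 16, outside 17–18 ✗; longest run = 3 ✓; Tm = 2·6 + 4·10 = 52°C ✓ — fails.
Primer D (17 nt, A=6 T=4 G=4 C=3): length 17 ✓; longest run = 3 ✓; Tm = 2·10 + 4·7 = 48°C ✓ — passes.

Primer D only.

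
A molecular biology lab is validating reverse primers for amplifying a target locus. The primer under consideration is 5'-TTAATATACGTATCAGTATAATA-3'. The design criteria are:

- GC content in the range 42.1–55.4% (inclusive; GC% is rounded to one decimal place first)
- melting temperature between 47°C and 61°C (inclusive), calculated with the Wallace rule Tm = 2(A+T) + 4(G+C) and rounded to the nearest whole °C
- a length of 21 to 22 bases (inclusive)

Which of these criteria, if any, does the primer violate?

Base counts: A=10, T=9, G=2, C=2 (length 23).
GC content: GC 4/23 = 17.4%, outside 42.1–55.4% ✗
Tm: Tm = 2·19 + 4·4 = 54°C ✓
length: length 23, outside 21–22 ✗

Fails: GC content, length.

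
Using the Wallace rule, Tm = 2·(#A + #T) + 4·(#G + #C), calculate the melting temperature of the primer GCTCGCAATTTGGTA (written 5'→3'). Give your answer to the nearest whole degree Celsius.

44°C

Base counts: A=3, T=5, G=4, C=3 (length 15).
Tm = 2·(3+5) + 4·(4+3) = 2·8 + 4·7 = 16 + 28 = 44°C.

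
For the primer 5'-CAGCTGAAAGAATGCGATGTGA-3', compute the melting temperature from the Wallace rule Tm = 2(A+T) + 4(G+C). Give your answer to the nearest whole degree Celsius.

Base counts: A=8, T=4, G=7, C=3 (length 22).
Tm = 2·(8+4) + 4·(7+3) = 2·12 + 4·10 = 24 + 40 = 64°C.

64°C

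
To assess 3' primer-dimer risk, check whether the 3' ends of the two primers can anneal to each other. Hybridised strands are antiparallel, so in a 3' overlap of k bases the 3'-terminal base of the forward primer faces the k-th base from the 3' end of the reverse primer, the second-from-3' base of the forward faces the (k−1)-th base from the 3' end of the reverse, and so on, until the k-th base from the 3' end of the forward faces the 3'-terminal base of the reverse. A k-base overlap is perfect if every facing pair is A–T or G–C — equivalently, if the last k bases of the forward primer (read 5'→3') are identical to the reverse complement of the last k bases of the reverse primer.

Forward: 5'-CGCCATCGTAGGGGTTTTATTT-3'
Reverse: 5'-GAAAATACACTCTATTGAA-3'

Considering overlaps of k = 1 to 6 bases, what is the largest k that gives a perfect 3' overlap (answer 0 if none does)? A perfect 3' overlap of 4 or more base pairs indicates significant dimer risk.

Longest perfect overlap: 2 complementary base pairs; below the dimer-risk threshold (threshold 4).

Last 6 bases (5'→3') — forward …TTATTT, reverse …ATTGAA.
Reverse complement of the reverse primer's last 6 bases: TTCAAT; its first k bases are the reverse complement of the reverse primer's last k bases, so a perfect k-base overlap needs the forward primer's last k bases to equal them.
Comparing (forward last k vs required): k=1: T vs T ✓; k=2: TT vs TT ✓; k=3: TTT vs TTC ✗; k=4: ATTT vs TTCA ✗; k=5: TATTT vs TTCAA ✗; k=6: TTATTT vs TTCAAT ✗.
Perfect overlaps at k = 1, 2; the largest is 2.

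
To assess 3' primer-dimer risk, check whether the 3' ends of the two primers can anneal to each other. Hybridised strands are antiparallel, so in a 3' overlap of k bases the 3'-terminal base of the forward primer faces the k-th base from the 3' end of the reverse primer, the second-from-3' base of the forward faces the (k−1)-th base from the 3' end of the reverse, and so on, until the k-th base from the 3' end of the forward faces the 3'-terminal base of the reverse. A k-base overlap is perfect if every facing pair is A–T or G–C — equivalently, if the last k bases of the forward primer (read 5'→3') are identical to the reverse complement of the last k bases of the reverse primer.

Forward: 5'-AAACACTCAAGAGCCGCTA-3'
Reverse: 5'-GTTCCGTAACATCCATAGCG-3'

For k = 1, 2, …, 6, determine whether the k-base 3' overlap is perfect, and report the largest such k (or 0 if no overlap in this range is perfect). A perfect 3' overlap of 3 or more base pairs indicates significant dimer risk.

Last 6 bases (5'→3') — forward …CCGCTA, reverse …ATAGCG.
Reverse complement of the reverse primer's last 6 bases: CGCTAT; its first k bases are the reverse complement of the reverse primer's last k bases, so a perfect k-base overlap needs the forward primer's last k bases to equal them.
Comparing (forward last k vs required): k=1: A vs C ✗; k=2: TA vs CG ✗; k=3: CTA vs CGC ✗; k=4: GCTA vs CGCT ✗; k=5: CGCTA vs CGCTA ✓; k=6: CCGCTA vs CGCTAT ✗.
Only k = 5 is perfect, so the longest perfect 3' overlap is 5.

Longest perfect overlap: 5 complementary base pairs; significant dimer risk (threshold 3).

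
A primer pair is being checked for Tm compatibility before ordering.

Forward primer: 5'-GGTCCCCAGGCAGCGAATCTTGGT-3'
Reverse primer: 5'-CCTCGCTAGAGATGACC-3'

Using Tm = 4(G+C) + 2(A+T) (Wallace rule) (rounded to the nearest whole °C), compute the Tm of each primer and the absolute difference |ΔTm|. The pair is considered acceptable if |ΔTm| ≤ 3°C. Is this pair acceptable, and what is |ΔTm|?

|ΔTm| = 24°C; the pair is not acceptable.

Forward: A=4 T=5 G=8 C=7 → Tm = 2·9 + 4·15 = 78°C.
Reverse: A=4 T=3 G=4 C=6 → Tm = 2·7 + 4·10 = 54°C.
|ΔTm| = |78 − 54| = 24°C, > 3°C.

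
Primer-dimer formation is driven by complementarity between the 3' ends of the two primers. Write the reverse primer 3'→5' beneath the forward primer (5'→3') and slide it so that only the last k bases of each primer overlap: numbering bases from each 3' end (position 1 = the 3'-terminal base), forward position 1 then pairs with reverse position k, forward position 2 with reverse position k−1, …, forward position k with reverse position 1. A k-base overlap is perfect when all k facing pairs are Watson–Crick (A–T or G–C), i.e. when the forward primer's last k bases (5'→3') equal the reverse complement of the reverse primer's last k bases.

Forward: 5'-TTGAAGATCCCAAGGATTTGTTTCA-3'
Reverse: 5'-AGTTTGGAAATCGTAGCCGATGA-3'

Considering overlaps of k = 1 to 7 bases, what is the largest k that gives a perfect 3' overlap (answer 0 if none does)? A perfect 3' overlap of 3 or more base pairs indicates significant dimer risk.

Longest perfect overlap: 3 complementary base pairs; significant dimer risk (threshold 3).

Last 7 bases (5'→3') — forward …TGTTTCA, reverse …CCGATGA.
Reverse complement of the reverse primer's last 7 bases: TCATCGG; its first k bases are the reverse complement of the reverse primer's last k bases, so a perfect k-base overlap needs the forward primer's last k bases to equal them.
Comparing (forward last k vs required): k=1: A vs T ✗; k=2: CA vs TC ✗; k=3: TCA vs TCA ✓; k=4: TTCA vs TCAT ✗; k=5: TTTCA vs TCATC ✗; k=6: GTTTCA vs TCATCG ✗; k=7: TGTTTCA vs TCATCGG ✗.
Only k = 3 is perfect, so the longest perfect 3' overlap is 3.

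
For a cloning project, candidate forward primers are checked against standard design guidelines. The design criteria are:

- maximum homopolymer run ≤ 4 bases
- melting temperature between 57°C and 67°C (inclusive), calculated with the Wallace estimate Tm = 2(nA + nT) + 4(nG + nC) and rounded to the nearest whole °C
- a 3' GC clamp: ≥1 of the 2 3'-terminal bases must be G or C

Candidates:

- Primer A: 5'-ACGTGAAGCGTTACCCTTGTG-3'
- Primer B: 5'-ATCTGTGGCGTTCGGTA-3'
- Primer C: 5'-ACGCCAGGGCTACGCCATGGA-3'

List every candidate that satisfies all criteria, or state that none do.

Primer A only.

Primer A (21 nt, A=4 T=6 G=6 C=5): longest run = 3 ✓; Tm = 2·10 + 4·11 = 64°C ✓; 3' end TG has 1 G/C ✓ — passes.
Primer B (17 nt, A=2 T=6 G=6 C=3): longest run = 2 ✓; Tm = 2·8 + 4·9 = 52°C, outside 57–67°C ✗; 3' end TA has 0 G/C, need ≥1 ✗ — fails.
Primer C (21 nt, A=5 T=2 G=7 C=7): longest run = 3 ✓; Tm = 2·7 + 4·14 = 70°C, outside 57–67°C ✗; 3' end GA has 1 G/C ✓ — fails.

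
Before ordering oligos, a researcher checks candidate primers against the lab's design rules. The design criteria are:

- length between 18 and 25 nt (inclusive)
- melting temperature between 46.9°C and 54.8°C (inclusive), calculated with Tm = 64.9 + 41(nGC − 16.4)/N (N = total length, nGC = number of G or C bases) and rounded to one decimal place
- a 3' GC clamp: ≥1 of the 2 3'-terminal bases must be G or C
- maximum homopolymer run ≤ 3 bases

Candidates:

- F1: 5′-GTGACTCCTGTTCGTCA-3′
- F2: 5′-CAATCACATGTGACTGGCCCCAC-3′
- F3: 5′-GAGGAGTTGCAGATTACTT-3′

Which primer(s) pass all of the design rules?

None of the candidates satisfy all criteria.

F1 (17 nt, A=2 T=6 G=4 C=5): length 17, outside 18–25 ✗; Tm = 64.9 + 41·(9 − 16.4)/17 = 47.1°C ✓; 3' end CA has 1 G/C ✓; longest run = 2 ✓ — fails.
F2 (23 nt, A=6 T=4 G=4 C=9): length 23 ✓; Tm = 64.9 + 41·(13 − 16.4)/23 = 58.8°C, outside 46.9–54.8°C ✗; 3' end AC has 1 G/C ✓; longest run = 4, exceeds 3 ✗ — fails.
F3 (19 nt, A=5 T=6 G=6 C=2): length 19 ✓; Tm = 64.9 + 41·(8 − 16.4)/19 = 46.8°C, outside 46.9–54.8°C ✗; 3' end TT has 0 G/C, need ≥1 ✗; longest run = 2 ✓ — fails.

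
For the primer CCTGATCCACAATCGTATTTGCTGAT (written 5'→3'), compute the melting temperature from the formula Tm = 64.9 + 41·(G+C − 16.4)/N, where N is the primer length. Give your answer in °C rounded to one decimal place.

Base counts: A=6, T=9, G=4, C=7; G+C = 11, N = 26.
Tm = 64.9 + 41·(11 − 16.4)/26 = 64.9 + -221.40/26 = 56.4°C.

56.4°C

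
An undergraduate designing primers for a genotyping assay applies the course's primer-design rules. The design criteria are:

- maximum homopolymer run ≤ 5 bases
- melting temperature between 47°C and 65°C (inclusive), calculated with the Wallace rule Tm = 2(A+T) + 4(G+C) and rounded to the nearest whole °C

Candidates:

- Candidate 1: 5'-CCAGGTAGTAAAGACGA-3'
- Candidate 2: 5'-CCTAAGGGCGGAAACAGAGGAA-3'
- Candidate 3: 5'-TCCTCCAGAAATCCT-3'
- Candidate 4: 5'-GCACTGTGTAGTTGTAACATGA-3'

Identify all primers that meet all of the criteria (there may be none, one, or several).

Candidate 1 and Candidate 4.

Candidate 1 (17 nt, A=7 T=2 G=5 C=3): longest run = 3 ✓; Tm = 2·9 + 4·8 = 50°C ✓ — passes.
Candidate 2 (22 nt, A=9 T=1 G=8 C=4): longest run = 3 ✓; Tm = 2·10 + 4·12 = 68°C, outside 47–65°C ✗ — fails.
Candidate 3 (15 nt, A=4 T=4 G=1 C=6): longest run = 3 ✓; Tm = 2·8 + 4·7 = 44°C, outside 47–65°C ✗ — fails.
Candidate 4 (22 nt, A=6 T=7 G=6 C=3): longest run = 2 ✓; Tm = 2·13 + 4·9 = 62°C ✓ — passes.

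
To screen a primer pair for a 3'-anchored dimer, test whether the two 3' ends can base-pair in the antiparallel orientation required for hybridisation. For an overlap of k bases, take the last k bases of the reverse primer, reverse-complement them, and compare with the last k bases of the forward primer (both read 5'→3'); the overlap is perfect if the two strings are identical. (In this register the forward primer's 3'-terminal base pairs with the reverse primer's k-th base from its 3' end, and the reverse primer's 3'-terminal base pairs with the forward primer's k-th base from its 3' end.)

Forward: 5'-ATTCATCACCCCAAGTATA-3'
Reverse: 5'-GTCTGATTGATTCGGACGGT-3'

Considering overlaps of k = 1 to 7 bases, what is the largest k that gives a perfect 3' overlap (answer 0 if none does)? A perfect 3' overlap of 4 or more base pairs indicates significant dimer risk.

Last 7 bases (5'→3') — forward …AAGTATA, reverse …GGACGGT.
Reverse complement of the reverse primer's last 7 bases: ACCGTCC; its first k bases are the reverse complement of the reverse primer's last k bases, so a perfect k-base overlap needs the forward primer's last k bases to equal them.
Comparing (forward last k vs required): k=1: A vs A ✓; k=2: TA vs AC ✗; k=3: ATA vs ACC ✗; k=4: TATA vs ACCG ✗; k=5: GTATA vs ACCGT ✗; k=6: AGTATA vs ACCGTC ✗; k=7: AAGTATA vs ACCGTCC ✗.
Only k = 1 is perfect, so the longest perfect 3' overlap is 1.

Longest perfect overlap: 1 complementary base pair; below the dimer-risk threshold (threshold 4).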